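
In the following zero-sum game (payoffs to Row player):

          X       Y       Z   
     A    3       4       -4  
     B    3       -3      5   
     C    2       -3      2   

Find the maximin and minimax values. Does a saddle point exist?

Maximin = -3, Minimax = 3, Saddle: False

Work:
Row minimums: [-4, -3, -3] → maximin = -3
Column maximums: [3, 4, 5] → minimax = 3
No saddle point (maximin ≠ minimax). Mixed strategy needed.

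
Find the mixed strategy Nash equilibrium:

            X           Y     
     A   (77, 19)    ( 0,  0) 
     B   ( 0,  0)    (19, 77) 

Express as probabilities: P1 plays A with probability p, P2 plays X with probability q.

p = 0.8021, q = 0.1979

Work:
Find probabilities that make opponent indifferent:
P2 chooses q to make P1 indifferent between A and B
P1 chooses p to make P2 indifferent between X and Y
Mixed NE: P1 plays (A: 0.8021, B: 0.1979), P2 plays (X: 0.1979, Y: 0.8021)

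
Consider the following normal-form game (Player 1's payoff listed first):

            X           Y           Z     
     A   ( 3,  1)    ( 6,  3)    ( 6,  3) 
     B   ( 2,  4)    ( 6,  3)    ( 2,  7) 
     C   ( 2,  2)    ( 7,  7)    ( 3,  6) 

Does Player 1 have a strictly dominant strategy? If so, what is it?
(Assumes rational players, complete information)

No strictly dominant strategy exists for Player 1

Work:
A strategy strictly dominates another if it gives a strictly higher payoff against every opponent action. Compare each pair of P1's strategies column-by-column:
  A vs B: [3 vs 2, 6 vs 6, 6 vs 2] → A does not strictly dominate B (column Y: 6 ≤ 6)
  A vs C: [3 vs 2, 6 vs 7, 6 vs 3] → A does not strictly dominate C (column Y: 6 ≤ 7)
  B vs A: [2 vs 3, 6 vs 6, 2 vs 6] → B does not strictly dominate A (column X: 2 ≤ 3)
  B vs C: [2 vs 2, 6 vs 7, 2 vs 3] → B does not strictly dominate C (column X: 2 ≤ 2)
  C vs A: [2 vs 3, 7 vs 6, 3 vs 6] → C does not strictly dominate A (column X: 2 ≤ 3)
  C vs B: [2 vs 2, 7 vs 6, 3 vs 2] → C does not strictly dominate B (column X: 2 ≤ 2)
No single strategy strictly dominates all others → no strictly dominant strategy.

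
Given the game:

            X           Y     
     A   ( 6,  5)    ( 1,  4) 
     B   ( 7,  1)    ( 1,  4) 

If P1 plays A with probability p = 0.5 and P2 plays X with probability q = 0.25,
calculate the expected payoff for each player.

E[P1] = 2.375, E[P2] = 3.75

Work:
E[P1] = p·q·π₁(A,X) + p·(1-q)·π₁(A,Y) + (1-p)·q·π₁(B,X) + (1-p)·(1-q)·π₁(B,Y)
= 0.5·0.25·6 + 0.5·0.75·1 + 0.5·0.25·7 + 0.5·0.75·1
= 2.375

E[P2] = 3.75 (similar calculation)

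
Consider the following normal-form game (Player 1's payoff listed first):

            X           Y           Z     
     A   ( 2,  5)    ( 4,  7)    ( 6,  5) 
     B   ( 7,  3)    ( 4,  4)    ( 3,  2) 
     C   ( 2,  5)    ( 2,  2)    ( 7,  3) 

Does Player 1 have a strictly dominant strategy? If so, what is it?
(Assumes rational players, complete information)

No strictly dominant strategy exists for Player 1

Work:
A strategy strictly dominates another if it gives a strictly higher payoff against every opponent action. Compare each pair of P1's strategies column-by-column:
  A vs B: [2 vs 7, 4 vs 4, 6 vs 3] → A does not strictly dominate B (column X: 2 ≤ 7)
  A vs C: [2 vs 2, 4 vs 2, 6 vs 7] → A does not strictly dominate C (column X: 2 ≤ 2)
  B vs A: [7 vs 2, 4 vs 4, 3 vs 6] → B does not strictly dominate A (column Y: 4 ≤ 4)
  B vs C: [7 vs 2, 4 vs 2, 3 vs 7] → B does not strictly dominate C (column Z: 3 ≤ 7)
  C vs A: [2 vs 2, 2 vs 4, 7 vs 6] → C does not strictly dominate A (column X: 2 ≤ 2)
  C vs B: [2 vs 7, 2 vs 4, 7 vs 3] → C does not strictly dominate B (column X: 2 ≤ 7)
No single strategy strictly dominates all others → no strictly dominant strategy.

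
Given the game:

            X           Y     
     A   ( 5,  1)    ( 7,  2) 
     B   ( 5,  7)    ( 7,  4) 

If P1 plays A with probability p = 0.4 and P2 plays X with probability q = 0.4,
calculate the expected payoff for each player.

E[P1] = 6.2, E[P2] = 3.76

Work:
E[P1] = p·q·π₁(A,X) + p·(1-q)·π₁(A,Y) + (1-p)·q·π₁(B,X) + (1-p)·(1-q)·π₁(B,Y)
= 0.4·0.4·5 + 0.4·0.6·7 + 0.6·0.4·5 + 0.6·0.6·7
= 6.2

E[P2] = 3.76 (similar calculation)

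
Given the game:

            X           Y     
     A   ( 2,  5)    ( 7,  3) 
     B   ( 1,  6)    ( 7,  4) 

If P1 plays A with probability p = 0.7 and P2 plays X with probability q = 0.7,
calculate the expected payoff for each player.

E[P1] = 3.29, E[P2] = 4.7

Work:
E[P1] = p·q·π₁(A,X) + p·(1-q)·π₁(A,Y) + (1-p)·q·π₁(B,X) + (1-p)·(1-q)·π₁(B,Y)
= 0.7·0.7·2 + 0.7·0.3·7 + 0.3·0.7·1 + 0.3·0.3·7
= 3.29

E[P2] = 4.7 (similar calculation)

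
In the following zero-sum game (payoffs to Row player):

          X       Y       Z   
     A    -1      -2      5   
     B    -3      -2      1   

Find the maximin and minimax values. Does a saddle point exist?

Maximin = -2, Minimax = -2, Saddle: True

Work:
Row minimums: [-2, -3] → maximin = -2
Column maximums: [-1, -2, 5] → minimax = -2
Saddle point exists! Game value = -2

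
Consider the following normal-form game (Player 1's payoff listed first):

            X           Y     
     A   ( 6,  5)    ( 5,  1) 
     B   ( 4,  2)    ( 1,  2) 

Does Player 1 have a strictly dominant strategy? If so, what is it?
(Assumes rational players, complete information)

Yes, Player 1's strictly dominant strategy is A

Work:
A strategy strictly dominates another if it gives a strictly higher payoff against every opponent action. Compare each pair of P1's strategies column-by-column:
  A vs B: [6 vs 4, 5 vs 1] → A strictly dominates B
  B vs A: [4 vs 6, 1 vs 5] → B does not strictly dominate A (column X: 4 ≤ 6)
A strictly dominates every other strategy → strictly dominant.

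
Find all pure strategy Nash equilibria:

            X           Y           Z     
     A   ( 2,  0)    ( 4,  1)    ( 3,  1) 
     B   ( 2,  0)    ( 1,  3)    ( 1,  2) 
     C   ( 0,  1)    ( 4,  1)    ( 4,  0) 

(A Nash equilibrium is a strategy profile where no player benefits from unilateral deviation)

Nash equilibrium: (A, Y), (C, Y)

Work:
Best responses:
  P1 vs X: payoffs [2, 2, 0] → best response A/B (payoff 2)
  P1 vs Y: payoffs [4, 1, 4] → best response A/C (payoff 4)
  P1 vs Z: payoffs [3, 1, 4] → best response C (payoff 4)
  P2 vs A: payoffs [0, 1, 1] → best response Y/Z (payoff 1)
  P2 vs B: payoffs [0, 3, 2] → best response Y (payoff 3)
  P2 vs C: payoffs [1, 1, 0] → best response X/Y (payoff 1)
Mutual best responses: (A,Y), (C,Y) → Nash equilibria.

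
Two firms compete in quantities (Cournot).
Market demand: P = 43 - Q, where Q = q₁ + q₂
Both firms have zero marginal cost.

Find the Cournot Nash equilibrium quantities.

q₁* = q₂* = 14.33; P* = 14.33

Work:
Profit: π_i = P·q_i = (a - q_i - q_j)·q_i
FOC: ∂π_i/∂q_i = a - 2q_i - q_j = 0
Reaction function: q_i = (43 - q_j)/2
Symmetry: q* = 43/3 = 14.33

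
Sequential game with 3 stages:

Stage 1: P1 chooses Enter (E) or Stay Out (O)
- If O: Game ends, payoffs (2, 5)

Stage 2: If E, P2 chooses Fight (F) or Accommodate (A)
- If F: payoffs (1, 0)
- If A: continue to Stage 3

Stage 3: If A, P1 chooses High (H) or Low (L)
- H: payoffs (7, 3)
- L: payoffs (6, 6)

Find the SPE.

SPE: (E, A, H); Outcome (7, 3)

Work:
Stage 3: P1 chooses H (7 vs 6)
Stage 2: P2: F->0, A->3 (anticipating H). Choose A
Stage 1: P1: O->2, E->7 (anticipating A, H). Choose E
SPE path: E -> A -> H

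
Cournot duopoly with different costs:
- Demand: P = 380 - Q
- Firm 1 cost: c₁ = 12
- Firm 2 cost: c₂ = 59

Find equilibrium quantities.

q₁* = 138.33, q₂* = 91.33

Work:
Reaction: q₁ = (380 - 12 - q₂)/2
Reaction: q₂ = (380 - 59 - q₁)/2
Solve simultaneously:
q₁* = (380 - 2×12 + 59)/3 = 138.33
q₂* = (380 - 2×59 + 12)/3 = 91.33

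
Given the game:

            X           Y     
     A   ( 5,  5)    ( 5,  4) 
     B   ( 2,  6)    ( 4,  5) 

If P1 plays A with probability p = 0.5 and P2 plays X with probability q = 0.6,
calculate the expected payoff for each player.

E[P1] = 3.9, E[P2] = 5.1

Work:
E[P1] = p·q·π₁(A,X) + p·(1-q)·π₁(A,Y) + (1-p)·q·π₁(B,X) + (1-p)·(1-q)·π₁(B,Y)
= 0.5·0.6·5 + 0.5·0.4·5 + 0.5·0.6·2 + 0.5·0.4·4
= 3.9

E[P2] = 5.1 (similar calculation)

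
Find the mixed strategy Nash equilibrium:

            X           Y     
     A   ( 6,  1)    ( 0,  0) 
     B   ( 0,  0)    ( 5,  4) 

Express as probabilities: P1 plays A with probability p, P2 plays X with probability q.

p = 0.8, q = 0.4545

Work:
Find probabilities that make opponent indifferent:
P2 chooses q to make P1 indifferent between A and B
P1 chooses p to make P2 indifferent between X and Y
Mixed NE: P1 plays (A: 0.8, B: 0.2), P2 plays (X: 0.4545, Y: 0.5455)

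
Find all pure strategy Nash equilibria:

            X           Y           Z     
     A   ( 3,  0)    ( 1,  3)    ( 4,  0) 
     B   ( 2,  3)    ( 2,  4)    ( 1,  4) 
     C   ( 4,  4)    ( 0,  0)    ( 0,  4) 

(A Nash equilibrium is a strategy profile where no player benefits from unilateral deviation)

Nash equilibrium: (B, Y), (C, X)

Work:
Best responses:
  P1 vs X: payoffs [3, 2, 4] → best response C (payoff 4)
  P1 vs Y: payoffs [1, 2, 0] → best response B (payoff 2)
  P1 vs Z: payoffs [4, 1, 0] → best response A (payoff 4)
  P2 vs A: payoffs [0, 3, 0] → best response Y (payoff 3)
  P2 vs B: payoffs [3, 4, 4] → best response Y/Z (payoff 4)
  P2 vs C: payoffs [4, 0, 4] → best response X/Z (payoff 4)
Mutual best responses: (B,Y), (C,X) → Nash equilibria.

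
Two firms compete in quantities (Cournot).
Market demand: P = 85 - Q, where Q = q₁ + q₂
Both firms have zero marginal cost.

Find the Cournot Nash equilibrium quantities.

q₁* = q₂* = 28.33; P* = 28.33

Work:
Profit: π_i = P·q_i = (a - q_i - q_j)·q_i
FOC: ∂π_i/∂q_i = a - 2q_i - q_j = 0
Reaction function: q_i = (85 - q_j)/2
Symmetry: q* = 85/3 = 28.33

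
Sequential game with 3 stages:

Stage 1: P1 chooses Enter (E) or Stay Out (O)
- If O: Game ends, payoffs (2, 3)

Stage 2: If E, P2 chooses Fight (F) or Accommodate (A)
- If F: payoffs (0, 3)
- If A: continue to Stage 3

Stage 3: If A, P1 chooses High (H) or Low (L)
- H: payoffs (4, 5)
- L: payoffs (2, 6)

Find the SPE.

SPE: (E, A, H); Outcome (4, 5)

Work:
Stage 3: P1 chooses H (4 vs 2)
Stage 2: P2: F->3, A->5 (anticipating H). Choose A
Stage 1: P1: O->2, E->4 (anticipating A, H). Choose E
SPE path: E -> A -> H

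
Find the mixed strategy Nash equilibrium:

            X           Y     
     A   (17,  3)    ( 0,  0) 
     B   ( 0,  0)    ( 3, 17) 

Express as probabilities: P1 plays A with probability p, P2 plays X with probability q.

p = 0.85, q = 0.15

Work:
Find probabilities that make opponent indifferent:
P2 chooses q to make P1 indifferent between A and B
P1 chooses p to make P2 indifferent between X and Y
Mixed NE: P1 plays (A: 0.85, B: 0.15), P2 plays (X: 0.15, Y: 0.85)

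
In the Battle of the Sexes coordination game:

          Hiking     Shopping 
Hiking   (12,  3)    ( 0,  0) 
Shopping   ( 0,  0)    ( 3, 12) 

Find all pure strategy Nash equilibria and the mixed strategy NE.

Pure NE: (Hiking, Hiking) and (Shopping, Shopping); Mixed NE: p = 0.8, q = 0.2

Work:
Check pure NE:
(Hiking, Hiking): (12, 3) - no unilateral deviation beneficial
(Shopping, Shopping): (3, 12) - no unilateral deviation beneficial
Mixed NE: P1 plays Hiking with p = 0.8, P2 plays Hiking with q = 0.2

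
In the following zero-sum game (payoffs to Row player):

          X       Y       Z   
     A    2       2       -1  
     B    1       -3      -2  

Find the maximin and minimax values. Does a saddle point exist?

Maximin = -1, Minimax = -1, Saddle: True

Work:
Row minimums: [-1, -3] → maximin = -1
Column maximums: [2, 2, -1] → minimax = -1
Saddle point exists! Game value = -1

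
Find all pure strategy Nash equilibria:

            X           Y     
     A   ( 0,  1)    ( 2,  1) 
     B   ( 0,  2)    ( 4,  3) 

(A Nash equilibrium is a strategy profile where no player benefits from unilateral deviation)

Nash equilibrium: (A, X), (B, Y)

Work:
Best responses:
  P1 vs X: payoffs [0, 0] → best response A/B (payoff 0)
  P1 vs Y: payoffs [2, 4] → best response B (payoff 4)
  P2 vs A: payoffs [1, 1] → best response X/Y (payoff 1)
  P2 vs B: payoffs [2, 3] → best response Y (payoff 3)
Mutual best responses: (A,X), (B,Y) → Nash equilibria.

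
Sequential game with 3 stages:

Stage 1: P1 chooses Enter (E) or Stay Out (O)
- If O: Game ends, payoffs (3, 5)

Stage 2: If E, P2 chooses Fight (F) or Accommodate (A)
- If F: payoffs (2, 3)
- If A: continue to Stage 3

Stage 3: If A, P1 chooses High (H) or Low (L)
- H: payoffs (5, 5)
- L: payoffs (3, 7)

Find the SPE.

SPE: (E, A, H); Outcome (5, 5)

Work:
Stage 3: P1 chooses H (5 vs 3)
Stage 2: P2: F->3, A->5 (anticipating H). Choose A
Stage 1: P1: O->3, E->5 (anticipating A, H). Choose E
SPE path: E -> A -> H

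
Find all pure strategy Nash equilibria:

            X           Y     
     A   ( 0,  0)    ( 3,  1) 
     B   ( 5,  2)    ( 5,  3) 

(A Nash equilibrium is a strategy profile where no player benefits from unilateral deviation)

Nash equilibrium: (B, Y)

Work:
Best responses:
  P1 vs X: payoffs [0, 5] → best response B (payoff 5)
  P1 vs Y: payoffs [3, 5] → best response B (payoff 5)
  P2 vs A: payoffs [0, 1] → best response Y (payoff 1)
  P2 vs B: payoffs [2, 3] → best response Y (payoff 3)
Mutual best responses: (B,Y) → Nash equilibria.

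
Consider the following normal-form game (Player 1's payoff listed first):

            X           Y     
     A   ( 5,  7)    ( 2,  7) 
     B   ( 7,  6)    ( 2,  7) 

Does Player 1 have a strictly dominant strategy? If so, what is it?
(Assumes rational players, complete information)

No strictly dominant strategy exists for Player 1

Work:
A strategy strictly dominates another if it gives a strictly higher payoff against every opponent action. Compare each pair of P1's strategies column-by-column:
  A vs B: [5 vs 7, 2 vs 2] → A does not strictly dominate B (column X: 5 ≤ 7)
  B vs A: [7 vs 5, 2 vs 2] → B does not strictly dominate A (column Y: 2 ≤ 2)
No single strategy strictly dominates all others → no strictly dominant strategy.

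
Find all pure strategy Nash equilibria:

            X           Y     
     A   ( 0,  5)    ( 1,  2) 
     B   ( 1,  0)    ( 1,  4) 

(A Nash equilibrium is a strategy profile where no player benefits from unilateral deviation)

Nash equilibrium: (B, Y)

Work:
Best responses:
  P1 vs X: payoffs [0, 1] → best response B (payoff 1)
  P1 vs Y: payoffs [1, 1] → best response A/B (payoff 1)
  P2 vs A: payoffs [5, 2] → best response X (payoff 5)
  P2 vs B: payoffs [0, 4] → best response Y (payoff 4)
Mutual best responses: (B,Y) → Nash equilibria.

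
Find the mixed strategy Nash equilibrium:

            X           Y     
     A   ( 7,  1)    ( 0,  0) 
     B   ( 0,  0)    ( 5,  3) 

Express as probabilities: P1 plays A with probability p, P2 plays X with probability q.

p = 0.75, q = 0.4167

Work:
Find probabilities that make opponent indifferent:
P2 chooses q to make P1 indifferent between A and B
P1 chooses p to make P2 indifferent between X and Y
Mixed NE: P1 plays (A: 0.75, B: 0.25), P2 plays (X: 0.4167, Y: 0.5833)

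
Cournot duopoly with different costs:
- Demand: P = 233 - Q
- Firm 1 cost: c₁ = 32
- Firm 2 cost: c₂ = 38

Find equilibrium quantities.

q₁* = 69.0, q₂* = 63.0

Work:
Reaction: q₁ = (233 - 32 - q₂)/2
Reaction: q₂ = (233 - 38 - q₁)/2
Solve simultaneously:
q₁* = (233 - 2×32 + 38)/3 = 69.0
q₂* = (233 - 2×38 + 32)/3 = 63.0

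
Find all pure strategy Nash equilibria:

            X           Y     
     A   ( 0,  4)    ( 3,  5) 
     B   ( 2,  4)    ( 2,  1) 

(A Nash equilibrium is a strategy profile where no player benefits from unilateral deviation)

Nash equilibrium: (A, Y), (B, X)

Work:
Best responses:
  P1 vs X: payoffs [0, 2] → best response B (payoff 2)
  P1 vs Y: payoffs [3, 2] → best response A (payoff 3)
  P2 vs A: payoffs [4, 5] → best response Y (payoff 5)
  P2 vs B: payoffs [4, 1] → best response X (payoff 4)
Mutual best responses: (A,Y), (B,X) → Nash equilibria.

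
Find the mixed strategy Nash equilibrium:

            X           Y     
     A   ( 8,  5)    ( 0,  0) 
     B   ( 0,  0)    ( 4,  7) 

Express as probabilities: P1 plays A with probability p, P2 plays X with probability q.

p = 0.5833, q = 0.3333

Work:
Find probabilities that make opponent indifferent:
P2 chooses q to make P1 indifferent between A and B
P1 chooses p to make P2 indifferent between X and Y
Mixed NE: P1 plays (A: 0.5833, B: 0.4167), P2 plays (X: 0.3333, Y: 0.6667)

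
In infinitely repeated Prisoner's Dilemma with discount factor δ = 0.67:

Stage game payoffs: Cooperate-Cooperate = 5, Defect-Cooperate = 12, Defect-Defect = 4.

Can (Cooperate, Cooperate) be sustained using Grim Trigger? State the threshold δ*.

δ* = 0.875; since δ = 0.67 < 0.875, cooperation cannot be sustained

Work:
For Grim Trigger:
Cooperate forever: 5/(1-δ)
Defect then punished: 12 + 4·δ/(1-δ)
Need: 5/(1-δ) ≥ 12 + 4·δ/(1-δ)
Solving: δ ≥ (T-R)/(T-P) = (12-5)/(12-4) = 0.875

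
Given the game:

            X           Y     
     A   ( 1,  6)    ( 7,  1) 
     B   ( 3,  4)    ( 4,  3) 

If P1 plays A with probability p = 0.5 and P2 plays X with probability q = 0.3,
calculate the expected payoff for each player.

E[P1] = 4.45, E[P2] = 2.9

Work:
E[P1] = p·q·π₁(A,X) + p·(1-q)·π₁(A,Y) + (1-p)·q·π₁(B,X) + (1-p)·(1-q)·π₁(B,Y)
= 0.5·0.3·1 + 0.5·0.7·7 + 0.5·0.3·3 + 0.5·0.7·4
= 4.45

E[P2] = 2.9 (similar calculation)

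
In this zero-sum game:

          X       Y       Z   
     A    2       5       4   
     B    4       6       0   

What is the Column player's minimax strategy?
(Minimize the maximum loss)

Column should play X or Z (all achieve the minimum), value = 4

Work:
Column player minimizes Row's maximum payoff:
Column X: max payoff to Row = 4
Column Y: max payoff to Row = 6
Column Z: max payoff to Row = 4
Minimum is 4, achieved by columns X, Z (tied).
Each of X or Z is a minimax strategy.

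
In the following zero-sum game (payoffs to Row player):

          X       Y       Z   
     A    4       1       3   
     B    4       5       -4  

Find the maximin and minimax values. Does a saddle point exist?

Maximin = 1, Minimax = 3, Saddle: False

Work:
Row minimums: [1, -4] → maximin = 1
Column maximums: [4, 5, 3] → minimax = 3
No saddle point (maximin ≠ minimax). Mixed strategy needed.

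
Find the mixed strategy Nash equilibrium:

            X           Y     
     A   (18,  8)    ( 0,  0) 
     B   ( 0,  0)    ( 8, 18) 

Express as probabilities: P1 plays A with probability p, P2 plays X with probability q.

p = 0.6923, q = 0.3077

Work:
Find probabilities that make opponent indifferent:
P2 chooses q to make P1 indifferent between A and B
P1 chooses p to make P2 indifferent between X and Y
Mixed NE: P1 plays (A: 0.6923, B: 0.3077), P2 plays (X: 0.3077, Y: 0.6923)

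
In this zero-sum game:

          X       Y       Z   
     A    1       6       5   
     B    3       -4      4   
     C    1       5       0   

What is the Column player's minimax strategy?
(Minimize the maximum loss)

Column should play X, value = 3

Work:
Column player minimizes Row's maximum payoff:
Column X: max payoff to Row = 3
Column Y: max payoff to Row = 6
Column Z: max payoff to Row = 5
Minimum is 3, achieved by column X.
Minimax strategy: X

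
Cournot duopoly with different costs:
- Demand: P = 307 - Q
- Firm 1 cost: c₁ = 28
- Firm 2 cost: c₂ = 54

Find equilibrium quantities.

q₁* = 101.67, q₂* = 75.67

Work:
Reaction: q₁ = (307 - 28 - q₂)/2
Reaction: q₂ = (307 - 54 - q₁)/2
Solve simultaneously:
q₁* = (307 - 2×28 + 54)/3 = 101.67
q₂* = (307 - 2×54 + 28)/3 = 75.67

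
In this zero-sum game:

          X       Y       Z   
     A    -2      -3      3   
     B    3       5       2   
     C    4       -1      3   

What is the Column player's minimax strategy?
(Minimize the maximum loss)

Column should play Z, value = 3

Work:
Column player minimizes Row's maximum payoff:
Column X: max payoff to Row = 4
Column Y: max payoff to Row = 5
Column Z: max payoff to Row = 3
Minimum is 3, achieved by column Z.
Minimax strategy: Z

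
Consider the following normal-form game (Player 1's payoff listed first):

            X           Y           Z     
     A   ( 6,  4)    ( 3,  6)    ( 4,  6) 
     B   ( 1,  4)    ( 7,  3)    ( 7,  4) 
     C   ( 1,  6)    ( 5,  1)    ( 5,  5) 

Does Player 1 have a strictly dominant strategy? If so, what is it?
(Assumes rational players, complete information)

No strictly dominant strategy exists for Player 1

Work:
A strategy strictly dominates another if it gives a strictly higher payoff against every opponent action. Compare each pair of P1's strategies column-by-column:
  A vs B: [6 vs 1, 3 vs 7, 4 vs 7] → A does not strictly dominate B (column Y: 3 ≤ 7)
  A vs C: [6 vs 1, 3 vs 5, 4 vs 5] → A does not strictly dominate C (column Y: 3 ≤ 5)
  B vs A: [1 vs 6, 7 vs 3, 7 vs 4] → B does not strictly dominate A (column X: 1 ≤ 6)
  B vs C: [1 vs 1, 7 vs 5, 7 vs 5] → B does not strictly dominate C (column X: 1 ≤ 1)
  C vs A: [1 vs 6, 5 vs 3, 5 vs 4] → C does not strictly dominate A (column X: 1 ≤ 6)
  C vs B: [1 vs 1, 5 vs 7, 5 vs 7] → C does not strictly dominate B (column X: 1 ≤ 1)
No single strategy strictly dominates all others → no strictly dominant strategy.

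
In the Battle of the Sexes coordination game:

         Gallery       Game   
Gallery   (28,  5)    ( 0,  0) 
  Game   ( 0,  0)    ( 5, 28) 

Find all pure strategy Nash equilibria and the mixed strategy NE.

Pure NE: (Gallery, Gallery) and (Game, Game); Mixed NE: p = 0.8485, q = 0.1515

Work:
Check pure NE:
(Gallery, Gallery): (28, 5) - no unilateral deviation beneficial
(Game, Game): (5, 28) - no unilateral deviation beneficial
Mixed NE: P1 plays Gallery with p = 0.8485, P2 plays Gallery with q = 0.1515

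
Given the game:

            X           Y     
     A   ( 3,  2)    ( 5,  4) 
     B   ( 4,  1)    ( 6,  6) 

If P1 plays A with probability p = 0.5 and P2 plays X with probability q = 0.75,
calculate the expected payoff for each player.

E[P1] = 4.0, E[P2] = 2.375

Work:
E[P1] = p·q·π₁(A,X) + p·(1-q)·π₁(A,Y) + (1-p)·q·π₁(B,X) + (1-p)·(1-q)·π₁(B,Y)
= 0.5·0.75·3 + 0.5·0.25·5 + 0.5·0.75·4 + 0.5·0.25·6
= 4.0

E[P2] = 2.375 (similar calculation)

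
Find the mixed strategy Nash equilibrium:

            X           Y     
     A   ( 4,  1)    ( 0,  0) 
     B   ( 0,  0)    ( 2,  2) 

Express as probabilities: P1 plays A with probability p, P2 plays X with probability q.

p = 0.6667, q = 0.3333

Work:
Find probabilities that make opponent indifferent:
P2 chooses q to make P1 indifferent between A and B
P1 chooses p to make P2 indifferent between X and Y
Mixed NE: P1 plays (A: 0.6667, B: 0.3333), P2 plays (X: 0.3333, Y: 0.6667)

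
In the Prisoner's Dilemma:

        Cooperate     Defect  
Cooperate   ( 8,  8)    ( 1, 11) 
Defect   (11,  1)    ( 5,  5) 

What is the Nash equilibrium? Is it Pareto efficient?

(Defect, Defect) is NE; not Pareto efficient

Work:
Defect dominates Cooperate for both players:
If P2 cooperates: Defect (11) > Cooperate (8)
If P2 defects: Defect (5) > Cooperate (1)
NE: (Defect, Defect) with payoff (5, 5)
But (Cooperate, Cooperate) = (8, 8) Pareto dominates (5, 5)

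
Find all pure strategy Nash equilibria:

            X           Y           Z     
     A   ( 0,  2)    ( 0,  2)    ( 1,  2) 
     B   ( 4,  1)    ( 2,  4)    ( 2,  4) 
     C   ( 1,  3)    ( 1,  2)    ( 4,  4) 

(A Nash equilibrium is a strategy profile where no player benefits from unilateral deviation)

Nash equilibrium: (B, Y), (C, Z)

Work:
Best responses:
  P1 vs X: payoffs [0, 4, 1] → best response B (payoff 4)
  P1 vs Y: payoffs [0, 2, 1] → best response B (payoff 2)
  P1 vs Z: payoffs [1, 2, 4] → best response C (payoff 4)
  P2 vs A: payoffs [2, 2, 2] → best response X/Y/Z (payoff 2)
  P2 vs B: payoffs [1, 4, 4] → best response Y/Z (payoff 4)
  P2 vs C: payoffs [3, 2, 4] → best response Z (payoff 4)
Mutual best responses: (B,Y), (C,Z) → Nash equilibria.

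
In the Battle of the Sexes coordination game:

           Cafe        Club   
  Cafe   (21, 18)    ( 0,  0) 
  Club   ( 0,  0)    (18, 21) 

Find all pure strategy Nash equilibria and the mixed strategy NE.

Pure NE: (Cafe, Cafe) and (Club, Club); Mixed NE: p = 0.5385, q = 0.4615

Work:
Check pure NE:
(Cafe, Cafe): (21, 18) - no unilateral deviation beneficial
(Club, Club): (18, 21) - no unilateral deviation beneficial
Mixed NE: P1 plays Cafe with p = 0.5385, P2 plays Cafe with q = 0.4615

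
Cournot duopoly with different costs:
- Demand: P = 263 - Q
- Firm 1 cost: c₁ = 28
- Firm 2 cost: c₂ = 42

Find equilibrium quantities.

q₁* = 83.0, q₂* = 69.0

Work:
Reaction: q₁ = (263 - 28 - q₂)/2
Reaction: q₂ = (263 - 42 - q₁)/2
Solve simultaneously:
q₁* = (263 - 2×28 + 42)/3 = 83.0
q₂* = (263 - 2×42 + 28)/3 = 69.0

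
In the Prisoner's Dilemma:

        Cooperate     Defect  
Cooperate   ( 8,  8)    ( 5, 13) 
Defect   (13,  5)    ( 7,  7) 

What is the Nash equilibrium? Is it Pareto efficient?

(Defect, Defect) is NE; not Pareto efficient

Work:
Defect dominates Cooperate for both players:
If P2 cooperates: Defect (13) > Cooperate (8)
If P2 defects: Defect (7) > Cooperate (5)
NE: (Defect, Defect) with payoff (7, 7)
But (Cooperate, Cooperate) = (8, 8) Pareto dominates (7, 7)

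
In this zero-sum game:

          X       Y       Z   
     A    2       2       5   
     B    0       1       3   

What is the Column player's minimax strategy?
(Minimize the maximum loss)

Column should play X or Y (all achieve the minimum), value = 2

Work:
Column player minimizes Row's maximum payoff:
Column X: max payoff to Row = 2
Column Y: max payoff to Row = 2
Column Z: max payoff to Row = 5
Minimum is 2, achieved by columns X, Y (tied).
Each of X or Y is a minimax strategy.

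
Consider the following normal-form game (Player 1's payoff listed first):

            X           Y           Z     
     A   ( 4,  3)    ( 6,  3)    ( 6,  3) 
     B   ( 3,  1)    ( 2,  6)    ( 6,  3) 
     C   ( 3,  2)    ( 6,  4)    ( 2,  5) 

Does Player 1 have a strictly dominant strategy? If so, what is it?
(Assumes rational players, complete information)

No strictly dominant strategy exists for Player 1

Work:
A strategy strictly dominates another if it gives a strictly higher payoff against every opponent action. Compare each pair of P1's strategies column-by-column:
  A vs B: [4 vs 3, 6 vs 2, 6 vs 6] → A does not strictly dominate B (column Z: 6 ≤ 6)
  A vs C: [4 vs 3, 6 vs 6, 6 vs 2] → A does not strictly dominate C (column Y: 6 ≤ 6)
  B vs A: [3 vs 4, 2 vs 6, 6 vs 6] → B does not strictly dominate A (column X: 3 ≤ 4)
  B vs C: [3 vs 3, 2 vs 6, 6 vs 2] → B does not strictly dominate C (column X: 3 ≤ 3)
  C vs A: [3 vs 4, 6 vs 6, 2 vs 6] → C does not strictly dominate A (column X: 3 ≤ 4)
  C vs B: [3 vs 3, 6 vs 2, 2 vs 6] → C does not strictly dominate B (column X: 3 ≤ 3)
No single strategy strictly dominates all others → no strictly dominant strategy.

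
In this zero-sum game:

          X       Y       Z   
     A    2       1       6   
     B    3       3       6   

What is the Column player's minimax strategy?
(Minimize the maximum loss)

Column should play X or Y (all achieve the minimum), value = 3

Work:
Column player minimizes Row's maximum payoff:
Column X: max payoff to Row = 3
Column Y: max payoff to Row = 3
Column Z: max payoff to Row = 6
Minimum is 3, achieved by columns X, Y (tied).
Each of X or Y is a minimax strategy.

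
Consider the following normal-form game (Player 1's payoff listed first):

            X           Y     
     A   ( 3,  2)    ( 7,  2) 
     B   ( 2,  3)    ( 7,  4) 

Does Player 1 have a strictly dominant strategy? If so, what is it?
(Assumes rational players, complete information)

No strictly dominant strategy exists for Player 1

Work:
A strategy strictly dominates another if it gives a strictly higher payoff against every opponent action. Compare each pair of P1's strategies column-by-column:
  A vs B: [3 vs 2, 7 vs 7] → A does not strictly dominate B (column Y: 7 ≤ 7)
  B vs A: [2 vs 3, 7 vs 7] → B does not strictly dominate A (column X: 2 ≤ 3)
No single strategy strictly dominates all others → no strictly dominant strategy.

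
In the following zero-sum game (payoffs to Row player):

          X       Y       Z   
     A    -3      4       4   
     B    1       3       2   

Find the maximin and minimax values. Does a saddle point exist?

Maximin = 1, Minimax = 1, Saddle: True

Work:
Row minimums: [-3, 1] → maximin = 1
Column maximums: [1, 4, 4] → minimax = 1
Saddle point exists! Game value = 1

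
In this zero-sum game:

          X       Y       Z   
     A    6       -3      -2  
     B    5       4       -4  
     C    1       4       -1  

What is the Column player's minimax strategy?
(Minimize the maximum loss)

Column should play Z, value = -1

Work:
Column player minimizes Row's maximum payoff:
Column X: max payoff to Row = 6
Column Y: max payoff to Row = 4
Column Z: max payoff to Row = -1
Minimum is -1, achieved by column Z.
Minimax strategy: Z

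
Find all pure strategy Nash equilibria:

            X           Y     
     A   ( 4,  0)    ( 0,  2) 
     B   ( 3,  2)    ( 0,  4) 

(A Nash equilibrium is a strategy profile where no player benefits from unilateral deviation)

Nash equilibrium: (A, Y), (B, Y)

Work:
Best responses:
  P1 vs X: payoffs [4, 3] → best response A (payoff 4)
  P1 vs Y: payoffs [0, 0] → best response A/B (payoff 0)
  P2 vs A: payoffs [0, 2] → best response Y (payoff 2)
  P2 vs B: payoffs [2, 4] → best response Y (payoff 4)
Mutual best responses: (A,Y), (B,Y) → Nash equilibria.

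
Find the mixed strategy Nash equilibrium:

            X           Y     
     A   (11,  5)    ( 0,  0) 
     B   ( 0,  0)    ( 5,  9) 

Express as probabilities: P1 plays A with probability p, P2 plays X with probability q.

p = 0.6429, q = 0.3125

Work:
Find probabilities that make opponent indifferent:
P2 chooses q to make P1 indifferent between A and B
P1 chooses p to make P2 indifferent between X and Y
Mixed NE: P1 plays (A: 0.6429, B: 0.3571), P2 plays (X: 0.3125, Y: 0.6875)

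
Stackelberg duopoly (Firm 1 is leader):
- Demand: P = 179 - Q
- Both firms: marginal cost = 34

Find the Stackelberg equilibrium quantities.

q₁* (leader) = 72.5, q₂* (follower) = 36.25

Work:
Follower's reaction: q₂ = (a - c - q₁)/2
Leader substitutes: π₁ = q₁·(a - q₁ - (a-c-q₁)/2 - c)
FOC: q₁* = (179 - 34)/2 = 72.50
Then: q₂* = (179 - 34 - 72.5)/2 = 36.25
Leader has first-mover advantage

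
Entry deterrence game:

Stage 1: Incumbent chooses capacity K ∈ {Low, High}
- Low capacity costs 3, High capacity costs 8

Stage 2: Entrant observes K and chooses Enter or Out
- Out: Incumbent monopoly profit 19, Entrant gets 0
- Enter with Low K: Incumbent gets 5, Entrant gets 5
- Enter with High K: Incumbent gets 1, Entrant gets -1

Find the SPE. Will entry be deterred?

SPE: (High, Enter|Low, Out|High); Entry deterred. Incumbent net profit = 11

Work:
After Low K: Entrant enters (5 > 0)
After High K: Entrant stays out (-1 < 0)
Incumbent: Low → 5−3=2, High → 19−8=11
Incumbent chooses High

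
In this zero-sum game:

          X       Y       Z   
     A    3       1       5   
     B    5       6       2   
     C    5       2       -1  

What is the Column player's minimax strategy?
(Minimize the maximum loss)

Column should play X or Z (all achieve the minimum), value = 5

Work:
Column player minimizes Row's maximum payoff:
Column X: max payoff to Row = 5
Column Y: max payoff to Row = 6
Column Z: max payoff to Row = 5
Minimum is 5, achieved by columns X, Z (tied).
Each of X or Z is a minimax strategy.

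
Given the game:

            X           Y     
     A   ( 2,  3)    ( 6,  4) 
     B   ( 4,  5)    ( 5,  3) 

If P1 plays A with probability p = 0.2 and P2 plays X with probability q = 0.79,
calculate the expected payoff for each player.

E[P1] = 3.936, E[P2] = 4.306

Work:
E[P1] = p·q·π₁(A,X) + p·(1-q)·π₁(A,Y) + (1-p)·q·π₁(B,X) + (1-p)·(1-q)·π₁(B,Y)
= 0.2·0.79·2 + 0.2·0.21·6 + 0.8·0.79·4 + 0.8·0.21·5
= 3.936

E[P2] = 4.306 (similar calculation)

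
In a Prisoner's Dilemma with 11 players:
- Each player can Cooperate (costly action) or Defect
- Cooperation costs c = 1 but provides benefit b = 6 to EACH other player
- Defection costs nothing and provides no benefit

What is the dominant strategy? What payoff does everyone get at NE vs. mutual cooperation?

Dominant: Defect; NE payoff = 0; Coop payoff = 59

Work:
Defect dominates (saves cost c = 1, benefit to others is external)
NE: All defect → everyone gets 0
If all cooperate: each receives (10)×6 - 1 = 59
Social dilemma: 59 > 0 but NE gives 0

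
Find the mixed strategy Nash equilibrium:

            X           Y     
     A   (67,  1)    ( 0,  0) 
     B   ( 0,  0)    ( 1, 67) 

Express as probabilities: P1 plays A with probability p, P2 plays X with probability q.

p = 0.9853, q = 0.0147

Work:
Find probabilities that make opponent indifferent:
P2 chooses q to make P1 indifferent between A and B
P1 chooses p to make P2 indifferent between X and Y
Mixed NE: P1 plays (A: 0.9853, B: 0.0147), P2 plays (X: 0.0147, Y: 0.9853)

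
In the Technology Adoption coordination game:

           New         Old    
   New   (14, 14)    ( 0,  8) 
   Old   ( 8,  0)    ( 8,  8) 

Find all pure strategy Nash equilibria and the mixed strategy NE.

Pure NE: (New, New) and (Old, Old); Mixed NE: p = 0.5714, q = 0.5714

Work:
Check pure NE:
(New, New): (14, 14) - no unilateral deviation beneficial
(Old, Old): (8, 8) - no unilateral deviation beneficial
Mixed NE: P1 plays New with p = 0.5714, P2 plays New with q = 0.5714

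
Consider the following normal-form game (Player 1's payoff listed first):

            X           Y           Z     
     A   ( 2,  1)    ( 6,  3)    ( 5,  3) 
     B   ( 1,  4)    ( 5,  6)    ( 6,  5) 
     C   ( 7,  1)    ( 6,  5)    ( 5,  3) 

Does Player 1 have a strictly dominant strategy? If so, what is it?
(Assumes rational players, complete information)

No strictly dominant strategy exists for Player 1

Work:
A strategy strictly dominates another if it gives a strictly higher payoff against every opponent action. Compare each pair of P1's strategies column-by-column:
  A vs B: [2 vs 1, 6 vs 5, 5 vs 6] → A does not strictly dominate B (column Z: 5 ≤ 6)
  A vs C: [2 vs 7, 6 vs 6, 5 vs 5] → A does not strictly dominate C (column X: 2 ≤ 7)
  B vs A: [1 vs 2, 5 vs 6, 6 vs 5] → B does not strictly dominate A (column X: 1 ≤ 2)
  B vs C: [1 vs 7, 5 vs 6, 6 vs 5] → B does not strictly dominate C (column X: 1 ≤ 7)
  C vs A: [7 vs 2, 6 vs 6, 5 vs 5] → C does not strictly dominate A (column Y: 6 ≤ 6)
  C vs B: [7 vs 1, 6 vs 5, 5 vs 6] → C does not strictly dominate B (column Z: 5 ≤ 6)
No single strategy strictly dominates all others → no strictly dominant strategy.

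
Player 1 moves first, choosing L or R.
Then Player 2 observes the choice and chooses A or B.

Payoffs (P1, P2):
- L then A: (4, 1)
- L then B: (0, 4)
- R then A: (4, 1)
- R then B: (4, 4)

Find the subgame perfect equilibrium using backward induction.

P1 plays R, P2 plays B after L and B after R; Payoff (4, 4)

Work:
Backward induction:
After L: P2 chooses B → P1 gets 0
After R: P2 chooses B → P1 gets 4
P1 chooses R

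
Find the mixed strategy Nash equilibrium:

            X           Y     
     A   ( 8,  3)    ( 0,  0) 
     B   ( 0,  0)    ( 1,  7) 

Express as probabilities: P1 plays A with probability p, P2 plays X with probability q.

p = 0.7, q = 0.1111

Work:
Find probabilities that make opponent indifferent:
P2 chooses q to make P1 indifferent between A and B
P1 chooses p to make P2 indifferent between X and Y
Mixed NE: P1 plays (A: 0.7, B: 0.3), P2 plays (X: 0.1111, Y: 0.8889)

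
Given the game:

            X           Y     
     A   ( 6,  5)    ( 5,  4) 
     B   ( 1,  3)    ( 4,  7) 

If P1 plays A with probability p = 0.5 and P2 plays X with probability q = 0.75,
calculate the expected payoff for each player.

E[P1] = 3.75, E[P2] = 4.375

Work:
E[P1] = p·q·π₁(A,X) + p·(1-q)·π₁(A,Y) + (1-p)·q·π₁(B,X) + (1-p)·(1-q)·π₁(B,Y)
= 0.5·0.75·6 + 0.5·0.25·5 + 0.5·0.75·1 + 0.5·0.25·4
= 3.75

E[P2] = 4.375 (similar calculation)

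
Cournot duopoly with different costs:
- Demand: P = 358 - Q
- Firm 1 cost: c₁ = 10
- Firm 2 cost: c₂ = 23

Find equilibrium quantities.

q₁* = 120.33, q₂* = 107.33

Work:
Reaction: q₁ = (358 - 10 - q₂)/2
Reaction: q₂ = (358 - 23 - q₁)/2
Solve simultaneously:
q₁* = (358 - 2×10 + 23)/3 = 120.33
q₂* = (358 - 2×23 + 10)/3 = 107.33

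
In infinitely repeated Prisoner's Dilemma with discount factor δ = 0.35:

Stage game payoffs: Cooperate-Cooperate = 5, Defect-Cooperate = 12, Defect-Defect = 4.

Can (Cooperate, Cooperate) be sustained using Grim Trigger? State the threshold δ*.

δ* = 0.875; since δ = 0.35 < 0.875, cooperation cannot be sustained

Work:
For Grim Trigger:
Cooperate forever: 5/(1-δ)
Defect then punished: 12 + 4·δ/(1-δ)
Need: 5/(1-δ) ≥ 12 + 4·δ/(1-δ)
Solving: δ ≥ (T-R)/(T-P) = (12-5)/(12-4) = 0.875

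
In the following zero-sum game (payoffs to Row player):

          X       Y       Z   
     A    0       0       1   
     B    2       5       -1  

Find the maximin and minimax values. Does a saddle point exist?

Maximin = 0, Minimax = 1, Saddle: False

Work:
Row minimums: [0, -1] → maximin = 0
Column maximums: [2, 5, 1] → minimax = 1
No saddle point (maximin ≠ minimax). Mixed strategy needed.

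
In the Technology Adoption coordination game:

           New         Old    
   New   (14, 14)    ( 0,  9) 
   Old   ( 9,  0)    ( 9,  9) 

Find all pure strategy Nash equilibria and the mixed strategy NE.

Pure NE: (New, New) and (Old, Old); Mixed NE: p = 0.6429, q = 0.6429

Work:
Check pure NE:
(New, New): (14, 14) - no unilateral deviation beneficial
(Old, Old): (9, 9) - no unilateral deviation beneficial
Mixed NE: P1 plays New with p = 0.6429, P2 plays New with q = 0.6429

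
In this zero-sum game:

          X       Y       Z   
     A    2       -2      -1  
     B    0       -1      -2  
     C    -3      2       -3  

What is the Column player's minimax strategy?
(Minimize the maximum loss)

Column should play Z, value = -1

Work:
Column player minimizes Row's maximum payoff:
Column X: max payoff to Row = 2
Column Y: max payoff to Row = 2
Column Z: max payoff to Row = -1
Minimum is -1, achieved by column Z.
Minimax strategy: Z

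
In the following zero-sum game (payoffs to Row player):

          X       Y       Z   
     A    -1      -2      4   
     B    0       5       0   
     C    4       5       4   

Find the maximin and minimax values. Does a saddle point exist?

Maximin = 4, Minimax = 4, Saddle: True

Work:
Row minimums: [-2, 0, 4] → maximin = 4
Column maximums: [4, 5, 4] → minimax = 4
Saddle point exists! Game value = 4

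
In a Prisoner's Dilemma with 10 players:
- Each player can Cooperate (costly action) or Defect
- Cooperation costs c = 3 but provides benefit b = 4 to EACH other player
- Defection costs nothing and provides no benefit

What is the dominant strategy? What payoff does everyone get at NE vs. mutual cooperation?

Dominant: Defect; NE payoff = 0; Coop payoff = 33

Work:
Defect dominates (saves cost c = 3, benefit to others is external)
NE: All defect → everyone gets 0
If all cooperate: each receives (9)×4 - 3 = 33
Social dilemma: 33 > 0 but NE gives 0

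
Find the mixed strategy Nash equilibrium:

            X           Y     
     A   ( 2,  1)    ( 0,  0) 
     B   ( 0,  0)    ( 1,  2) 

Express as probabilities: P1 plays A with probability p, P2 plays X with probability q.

p = 0.6667, q = 0.3333

Work:
Find probabilities that make opponent indifferent:
P2 chooses q to make P1 indifferent between A and B
P1 chooses p to make P2 indifferent between X and Y
Mixed NE: P1 plays (A: 0.6667, B: 0.3333), P2 plays (X: 0.3333, Y: 0.6667)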